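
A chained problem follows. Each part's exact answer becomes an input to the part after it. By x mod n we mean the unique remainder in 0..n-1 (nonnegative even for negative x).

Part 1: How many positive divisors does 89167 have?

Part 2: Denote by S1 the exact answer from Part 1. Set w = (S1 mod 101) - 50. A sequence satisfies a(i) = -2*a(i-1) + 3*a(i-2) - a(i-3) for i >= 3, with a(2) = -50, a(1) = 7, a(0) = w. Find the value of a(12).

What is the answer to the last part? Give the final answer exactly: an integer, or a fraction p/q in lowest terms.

-3944577

Part 1: 89167 = 13 * 19^3; number of divisors = (1+1) * (3+1) = 8; answer 8
Part 2: S1 = 8; w = -42; a(3) = -2*(-50) + 3*(7) - 1*(-42) = 163; iterating: a(3)=163, a(4)=-483, a(5)=1505, a(6)=-4622, a(7)=14242, a(8)=-43855, a(9)=135058, a(10)=-415923, a(11)=1280875, a(12)=-3944577; answer -3944577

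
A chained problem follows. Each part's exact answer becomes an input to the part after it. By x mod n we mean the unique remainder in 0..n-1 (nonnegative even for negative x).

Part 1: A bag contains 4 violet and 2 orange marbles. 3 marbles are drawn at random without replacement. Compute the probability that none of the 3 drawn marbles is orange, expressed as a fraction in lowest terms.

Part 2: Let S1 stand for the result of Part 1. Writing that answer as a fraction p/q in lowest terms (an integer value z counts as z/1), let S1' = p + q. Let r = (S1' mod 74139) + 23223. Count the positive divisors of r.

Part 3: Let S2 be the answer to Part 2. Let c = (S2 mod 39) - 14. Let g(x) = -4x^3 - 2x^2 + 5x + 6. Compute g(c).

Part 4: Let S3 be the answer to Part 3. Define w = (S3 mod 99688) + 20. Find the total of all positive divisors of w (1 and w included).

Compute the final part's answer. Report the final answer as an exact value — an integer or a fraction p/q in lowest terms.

90

Part 1: total draws C(6,3) = 20; favorable C(4,3) = 4; P = 1/5; answer 1/5
Part 2: S1 = 1/5; threaded value p + q = 6; r = 23229; 23229 = 3^2 * 29 * 89; number of divisors = (2+1) * (1+1) * (1+1) = 12; answer 12
Part 3: S2 = 12; c = -2; -4*(-2)^3 - 2*(-2)^2 + 5*(-2)^1 + 6 = (32) + (-8) + (-10) + (6) = 20; answer 20
Part 4: S3 = 20; w = 40; 40 = 2^3 * 5; sigma = (1 + 2 + 4 + 8) * (1 + 5) = 15 * 6 = 90; answer 90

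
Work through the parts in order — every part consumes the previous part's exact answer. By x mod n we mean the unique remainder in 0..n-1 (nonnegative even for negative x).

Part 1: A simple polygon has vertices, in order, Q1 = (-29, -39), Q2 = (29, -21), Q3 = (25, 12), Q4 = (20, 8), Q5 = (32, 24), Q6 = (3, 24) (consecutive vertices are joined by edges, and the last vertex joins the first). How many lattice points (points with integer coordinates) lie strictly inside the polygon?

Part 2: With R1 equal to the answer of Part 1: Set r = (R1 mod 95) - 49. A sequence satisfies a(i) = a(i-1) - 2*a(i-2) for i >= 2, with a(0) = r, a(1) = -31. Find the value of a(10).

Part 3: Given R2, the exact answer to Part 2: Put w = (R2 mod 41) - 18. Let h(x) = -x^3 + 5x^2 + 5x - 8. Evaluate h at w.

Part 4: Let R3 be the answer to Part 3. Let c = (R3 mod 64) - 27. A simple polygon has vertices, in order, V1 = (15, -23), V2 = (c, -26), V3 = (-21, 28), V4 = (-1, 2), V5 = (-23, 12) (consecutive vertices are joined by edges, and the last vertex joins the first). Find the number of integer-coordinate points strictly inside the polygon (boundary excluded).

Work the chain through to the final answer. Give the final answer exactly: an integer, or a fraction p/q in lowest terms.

Part 1: cross terms: (-29*-21 - 29*-39)=1740, (29*12 - 25*-21)=873, (25*8 - 20*12)=-40, (20*24 - 32*8)=224, (32*24 - 3*24)=696, (3*-39 - -29*24)=579; twice the area = |4072| = 4072; area = 2036; boundary points = 2 + 1 + 1 + 4 + 29 + 1 = 38; strictly interior points = area - boundary/2 + 1 = 2018; answer 2018
Part 2: R1 = 2018; r = -26; a(2) = 1*(-31) - 2*(-26) = 21; iterating: a(2)=21, a(3)=83, a(4)=41, a(5)=-125, a(6)=-207, a(7)=43, a(8)=457, a(9)=371, a(10)=-543; answer -543
Part 3: R2 = -543; w = 13; -1*(13)^3 + 5*(13)^2 + 5*(13)^1 - 8 = (-2197) + (845) + (65) + (-8) = -1295; answer -1295
Part 4: R3 = -1295; c = 22; cross terms: (15*-26 - 22*-23)=116, (22*28 - -21*-26)=70, (-21*2 - -1*28)=-14, (-1*12 - -23*2)=34, (-23*-23 - 15*12)=349; twice the area = |555| = 555; area = 555/2; boundary points = 1 + 1 + 2 + 2 + 1 = 7; strictly interior points = area - boundary/2 + 1 = 275; answer 275

275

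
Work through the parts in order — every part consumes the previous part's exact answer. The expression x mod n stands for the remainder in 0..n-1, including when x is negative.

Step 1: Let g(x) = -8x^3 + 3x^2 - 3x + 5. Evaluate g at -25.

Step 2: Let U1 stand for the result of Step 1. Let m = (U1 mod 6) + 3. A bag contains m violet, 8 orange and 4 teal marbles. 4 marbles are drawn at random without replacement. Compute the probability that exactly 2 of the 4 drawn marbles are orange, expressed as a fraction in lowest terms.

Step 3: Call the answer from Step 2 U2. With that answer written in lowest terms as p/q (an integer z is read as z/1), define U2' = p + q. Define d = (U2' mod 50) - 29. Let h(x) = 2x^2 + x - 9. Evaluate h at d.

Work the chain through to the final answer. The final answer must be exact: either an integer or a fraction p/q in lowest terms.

397

Step 1: -8*(-25)^3 + 3*(-25)^2 - 3*(-25)^1 + 5 = (125000) + (1875) + (75) + (5) = 126955; answer 126955
Step 2: U1 = 126955; m = 4; total draws C(16,4) = 1820; favorable C(8,2)*C(8,2) = 784; P = 28/65; answer 28/65
Step 3: U2 = 28/65; threaded value p + q = 93; d = 14; 2*(14)^2 + 1*(14)^1 - 9 = (392) + (14) + (-9) = 397; answer 397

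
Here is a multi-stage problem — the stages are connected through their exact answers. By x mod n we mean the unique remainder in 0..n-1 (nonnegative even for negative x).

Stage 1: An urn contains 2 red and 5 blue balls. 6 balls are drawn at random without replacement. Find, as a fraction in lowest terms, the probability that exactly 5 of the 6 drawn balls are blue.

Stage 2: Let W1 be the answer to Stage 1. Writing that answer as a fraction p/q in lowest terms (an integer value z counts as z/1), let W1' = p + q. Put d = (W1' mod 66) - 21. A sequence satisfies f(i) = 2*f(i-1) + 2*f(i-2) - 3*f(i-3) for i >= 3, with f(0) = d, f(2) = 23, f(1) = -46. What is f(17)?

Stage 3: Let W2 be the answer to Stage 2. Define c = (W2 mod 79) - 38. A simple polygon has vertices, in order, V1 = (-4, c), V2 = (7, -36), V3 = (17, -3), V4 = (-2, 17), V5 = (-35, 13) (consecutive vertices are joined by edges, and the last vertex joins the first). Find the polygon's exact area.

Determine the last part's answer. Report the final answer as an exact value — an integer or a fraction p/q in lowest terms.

Stage 1: total draws C(7,6) = 7; favorable C(5,5)*C(2,1) = 2; P = 2/7; answer 2/7
Stage 2: W1 = 2/7; threaded value p + q = 9; d = -12; f(3) = 2*(23) + 2*(-46) - 3*(-12) = -10; iterating: f(3)=-10, f(4)=164, f(5)=239, f(6)=836, f(7)=1658, f(8)=4271, f(9)=9350, f(10)=22268, f(11)=50423, f(12)=117332, f(13)=268706, f(14)=620807, f(15)=1427030, f(16)=3289556, f(17)=7570751; answer 7570751
Stage 3: W2 = 7570751; c = -15; cross terms: (-4*-36 - 7*-15)=249, (7*-3 - 17*-36)=591, (17*17 - -2*-3)=283, (-2*13 - -35*17)=569, (-35*-15 - -4*13)=577; twice the area = |2269| = 2269; area = 2269/2; answer 2269/2

2269/2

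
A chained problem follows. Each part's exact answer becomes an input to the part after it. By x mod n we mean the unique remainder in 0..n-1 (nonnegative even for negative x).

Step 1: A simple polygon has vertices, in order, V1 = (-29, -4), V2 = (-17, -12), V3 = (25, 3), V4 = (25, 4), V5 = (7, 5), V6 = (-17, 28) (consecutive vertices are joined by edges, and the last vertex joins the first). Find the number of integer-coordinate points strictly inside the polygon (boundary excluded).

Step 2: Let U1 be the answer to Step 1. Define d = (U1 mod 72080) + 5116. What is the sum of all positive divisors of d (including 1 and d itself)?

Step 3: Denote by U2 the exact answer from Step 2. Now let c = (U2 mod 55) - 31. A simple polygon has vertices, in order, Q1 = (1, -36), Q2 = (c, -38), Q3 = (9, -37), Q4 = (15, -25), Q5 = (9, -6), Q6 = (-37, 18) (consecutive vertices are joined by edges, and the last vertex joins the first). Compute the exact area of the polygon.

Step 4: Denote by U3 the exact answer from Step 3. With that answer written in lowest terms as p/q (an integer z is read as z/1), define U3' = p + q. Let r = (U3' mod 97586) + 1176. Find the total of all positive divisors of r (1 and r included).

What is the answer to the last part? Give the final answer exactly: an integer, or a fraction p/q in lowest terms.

Step 1: cross terms: (-29*-12 - -17*-4)=280, (-17*3 - 25*-12)=249, (25*4 - 25*3)=25, (25*5 - 7*4)=97, (7*28 - -17*5)=281, (-17*-4 - -29*28)=880; twice the area = |1812| = 1812; area = 906; boundary points = 4 + 3 + 1 + 1 + 1 + 4 = 14; strictly interior points = area - boundary/2 + 1 = 900; answer 900
Step 2: U1 = 900; d = 6016; 6016 = 2^7 * 47; sigma = (1 + 2 + 4 + 8 + 16 + 32 + 64 + 128) * (1 + 47) = 255 * 48 = 12240; answer 12240
Step 3: U2 = 12240; c = -1; cross terms: (1*-38 - -1*-36)=-74, (-1*-37 - 9*-38)=379, (9*-25 - 15*-37)=330, (15*-6 - 9*-25)=135, (9*18 - -37*-6)=-60, (-37*-36 - 1*18)=1314; twice the area = |2024| = 2024; area = 1012; answer 1012
Step 4: U3 = 1012; threaded value p + q = 1013; r = 2189; 2189 = 11 * 199; sigma = (1 + 11) * (1 + 199) = 12 * 200 = 2400; answer 2400

2400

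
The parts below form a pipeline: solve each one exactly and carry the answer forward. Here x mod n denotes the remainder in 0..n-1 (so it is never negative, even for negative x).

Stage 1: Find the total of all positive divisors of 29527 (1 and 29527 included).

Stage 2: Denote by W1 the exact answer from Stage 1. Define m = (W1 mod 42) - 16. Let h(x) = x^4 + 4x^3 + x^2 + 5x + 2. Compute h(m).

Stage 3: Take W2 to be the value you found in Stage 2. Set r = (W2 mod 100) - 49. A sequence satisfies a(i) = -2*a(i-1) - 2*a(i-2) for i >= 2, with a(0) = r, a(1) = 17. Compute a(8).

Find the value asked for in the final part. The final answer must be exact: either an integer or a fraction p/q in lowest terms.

Stage 1: 29527 is prime, so its only divisors are 1 and 29527; sigma = 1 + 29527 = 29528; answer 29528
Stage 2: W1 = 29528; m = -14; 1*(-14)^4 + 4*(-14)^3 + 1*(-14)^2 + 5*(-14)^1 + 2 = (38416) + (-10976) + (196) + (-70) + (2) = 27568; answer 27568
Stage 3: W2 = 27568; r = 19; a(2) = -2*(17) - 2*(19) = -72; iterating: a(2)=-72, a(3)=110, a(4)=-76, a(5)=-68, a(6)=288, a(7)=-440, a(8)=304; answer 304

304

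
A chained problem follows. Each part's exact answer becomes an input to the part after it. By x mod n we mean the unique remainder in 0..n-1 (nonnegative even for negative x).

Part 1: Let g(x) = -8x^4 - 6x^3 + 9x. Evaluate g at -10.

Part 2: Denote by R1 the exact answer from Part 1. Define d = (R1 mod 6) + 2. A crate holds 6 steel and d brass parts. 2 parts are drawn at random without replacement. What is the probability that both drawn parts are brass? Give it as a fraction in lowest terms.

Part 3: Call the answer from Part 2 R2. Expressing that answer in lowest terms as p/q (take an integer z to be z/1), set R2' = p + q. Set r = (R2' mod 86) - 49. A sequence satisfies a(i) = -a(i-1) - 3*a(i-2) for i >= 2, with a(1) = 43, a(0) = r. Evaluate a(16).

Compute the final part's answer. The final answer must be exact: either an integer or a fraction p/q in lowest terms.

-122677

Part 1: -8*(-10)^4 - 6*(-10)^3 + 9*(-10)^1 = (-80000) + (6000) + (-90) = -74090; answer -74090
Part 2: R1 = -74090; d = 6; total draws C(12,2) = 66; favorable C(6,2) = 15; P = 5/22; answer 5/22
Part 3: R2 = 5/22; threaded value p + q = 27; r = -22; a(2) = -1*(43) - 3*(-22) = 23; iterating: a(2)=23, a(3)=-152, a(4)=83, a(5)=373, a(6)=-622, a(7)=-497, a(8)=2363, a(9)=-872, a(10)=-6217, a(11)=8833, a(12)=9818, a(13)=-36317, a(14)=6863, a(15)=102088, a(16)=-122677; answer -122677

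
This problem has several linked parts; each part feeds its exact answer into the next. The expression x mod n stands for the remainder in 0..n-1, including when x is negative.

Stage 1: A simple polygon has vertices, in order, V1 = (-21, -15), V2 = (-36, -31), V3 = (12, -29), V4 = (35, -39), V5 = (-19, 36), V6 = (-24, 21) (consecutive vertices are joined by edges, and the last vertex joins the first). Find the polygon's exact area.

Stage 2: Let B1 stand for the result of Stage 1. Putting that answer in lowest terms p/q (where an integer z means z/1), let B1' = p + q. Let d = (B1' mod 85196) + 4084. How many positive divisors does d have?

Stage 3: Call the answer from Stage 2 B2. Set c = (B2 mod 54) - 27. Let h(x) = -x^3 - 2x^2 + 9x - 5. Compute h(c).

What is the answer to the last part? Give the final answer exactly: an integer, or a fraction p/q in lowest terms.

5961

Stage 1: cross terms: (-21*-31 - -36*-15)=111, (-36*-29 - 12*-31)=1416, (12*-39 - 35*-29)=547, (35*36 - -19*-39)=519, (-19*21 - -24*36)=465, (-24*-15 - -21*21)=801; twice the area = |3859| = 3859; area = 3859/2; answer 3859/2
Stage 2: B1 = 3859/2; threaded value p + q = 3861; d = 7945; 7945 = 5 * 7 * 227; number of divisors = (1+1) * (1+1) * (1+1) = 8; answer 8
Stage 3: B2 = 8; c = -19; -1*(-19)^3 - 2*(-19)^2 + 9*(-19)^1 - 5 = (6859) + (-722) + (-171) + (-5) = 5961; answer 5961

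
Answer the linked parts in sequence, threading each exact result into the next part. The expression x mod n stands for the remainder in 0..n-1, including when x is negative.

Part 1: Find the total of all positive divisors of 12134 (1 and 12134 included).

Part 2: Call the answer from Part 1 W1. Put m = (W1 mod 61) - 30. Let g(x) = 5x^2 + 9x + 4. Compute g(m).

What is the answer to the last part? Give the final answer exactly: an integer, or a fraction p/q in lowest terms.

Part 1: 12134 = 2 * 6067; sigma = (1 + 2) * (1 + 6067) = 3 * 6068 = 18204; answer 18204
Part 2: W1 = 18204; m = -4; 5*(-4)^2 + 9*(-4)^1 + 4 = (80) + (-36) + (4) = 48; answer 48

48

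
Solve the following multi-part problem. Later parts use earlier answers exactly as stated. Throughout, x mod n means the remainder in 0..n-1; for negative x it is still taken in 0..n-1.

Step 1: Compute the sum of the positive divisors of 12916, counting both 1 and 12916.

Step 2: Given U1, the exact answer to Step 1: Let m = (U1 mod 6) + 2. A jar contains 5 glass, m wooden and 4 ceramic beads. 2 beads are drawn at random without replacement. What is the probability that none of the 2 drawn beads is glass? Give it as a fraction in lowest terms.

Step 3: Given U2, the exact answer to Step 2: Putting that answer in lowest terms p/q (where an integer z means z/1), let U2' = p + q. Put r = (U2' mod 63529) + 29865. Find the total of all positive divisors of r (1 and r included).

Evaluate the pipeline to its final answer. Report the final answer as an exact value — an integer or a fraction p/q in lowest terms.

51312

Step 1: 12916 = 2^2 * 3229; sigma = (1 + 2 + 4) * (1 + 3229) = 7 * 3230 = 22610; answer 22610
Step 2: U1 = 22610; m = 4; total draws C(13,2) = 78; favorable C(8,2) = 28; P = 14/39; answer 14/39
Step 3: U2 = 14/39; threaded value p + q = 53; r = 29918; 29918 = 2 * 7 * 2137; sigma = (1 + 2) * (1 + 7) * (1 + 2137) = 3 * 8 * 2138 = 51312; answer 51312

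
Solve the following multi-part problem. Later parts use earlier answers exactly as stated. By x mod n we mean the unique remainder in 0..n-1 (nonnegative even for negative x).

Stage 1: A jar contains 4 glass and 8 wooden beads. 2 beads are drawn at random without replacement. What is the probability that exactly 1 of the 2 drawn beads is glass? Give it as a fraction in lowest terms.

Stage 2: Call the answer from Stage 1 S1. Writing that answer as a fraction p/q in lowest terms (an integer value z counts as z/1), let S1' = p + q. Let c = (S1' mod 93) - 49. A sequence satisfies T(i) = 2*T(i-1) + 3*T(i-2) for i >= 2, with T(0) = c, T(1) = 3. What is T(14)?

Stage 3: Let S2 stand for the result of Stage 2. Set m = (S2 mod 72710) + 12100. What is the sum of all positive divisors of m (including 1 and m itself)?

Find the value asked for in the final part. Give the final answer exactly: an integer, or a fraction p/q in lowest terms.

68520

Stage 1: total draws C(12,2) = 66; favorable C(4,1)*C(8,1) = 32; P = 16/33; answer 16/33
Stage 2: S1 = 16/33; threaded value p + q = 49; c = 0; T(2) = 2*(3) + 3*(0) = 6; iterating: T(2)=6, T(3)=21, T(4)=60, T(5)=183, T(6)=546, T(7)=1641, T(8)=4920, T(9)=14763, T(10)=44286, T(11)=132861, T(12)=398580, T(13)=1195743, T(14)=3587226; answer 3587226
Stage 3: S2 = 3587226; m = 36536; 36536 = 2^3 * 4567; sigma = (1 + 2 + 4 + 8) * (1 + 4567) = 15 * 4568 = 68520; answer 68520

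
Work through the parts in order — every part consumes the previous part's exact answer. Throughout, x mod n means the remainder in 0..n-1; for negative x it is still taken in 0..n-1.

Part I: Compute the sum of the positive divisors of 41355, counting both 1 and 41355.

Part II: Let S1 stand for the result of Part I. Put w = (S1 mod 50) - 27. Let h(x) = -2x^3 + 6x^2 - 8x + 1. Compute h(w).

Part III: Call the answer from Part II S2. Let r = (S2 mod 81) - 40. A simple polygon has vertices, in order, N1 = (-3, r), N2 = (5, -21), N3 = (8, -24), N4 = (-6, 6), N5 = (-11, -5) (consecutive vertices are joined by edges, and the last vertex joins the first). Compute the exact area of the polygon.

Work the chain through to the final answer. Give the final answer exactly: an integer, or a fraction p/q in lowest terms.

104

Part I: 41355 = 3^2 * 5 * 919; sigma = (1 + 3 + 9) * (1 + 5) * (1 + 919) = 13 * 6 * 920 = 71760; answer 71760
Part II: S1 = 71760; w = -17; -2*(-17)^3 + 6*(-17)^2 - 8*(-17)^1 + 1 = (9826) + (1734) + (136) + (1) = 11697; answer 11697
Part III: S2 = 11697; r = -7; cross terms: (-3*-21 - 5*-7)=98, (5*-24 - 8*-21)=48, (8*6 - -6*-24)=-96, (-6*-5 - -11*6)=96, (-11*-7 - -3*-5)=62; twice the area = |208| = 208; area = 104; answer 104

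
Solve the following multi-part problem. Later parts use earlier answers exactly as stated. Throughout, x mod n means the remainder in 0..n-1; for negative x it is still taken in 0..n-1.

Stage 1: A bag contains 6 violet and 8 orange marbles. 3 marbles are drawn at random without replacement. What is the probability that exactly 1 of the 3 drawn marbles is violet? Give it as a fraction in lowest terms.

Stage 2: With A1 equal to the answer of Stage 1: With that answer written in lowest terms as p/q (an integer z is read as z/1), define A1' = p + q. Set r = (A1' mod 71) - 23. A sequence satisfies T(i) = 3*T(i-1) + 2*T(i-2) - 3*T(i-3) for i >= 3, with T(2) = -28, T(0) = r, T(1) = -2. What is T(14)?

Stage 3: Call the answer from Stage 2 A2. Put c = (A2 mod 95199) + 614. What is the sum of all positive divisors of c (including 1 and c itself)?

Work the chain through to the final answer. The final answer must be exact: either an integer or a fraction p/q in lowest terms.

Stage 1: total draws C(14,3) = 364; favorable C(6,1)*C(8,2) = 168; P = 6/13; answer 6/13
Stage 2: A1 = 6/13; threaded value p + q = 19; r = -4; T(3) = 3*(-28) + 2*(-2) - 3*(-4) = -76; iterating: T(3)=-76, T(4)=-278, T(5)=-902, T(6)=-3034, T(7)=-10072, T(8)=-33578, T(9)=-111776, T(10)=-372268, T(11)=-1239622, T(12)=-4128074, T(13)=-13746662, T(14)=-45777268; answer -45777268
Stage 3: A2 = -45777268; c = 14065; 14065 = 5 * 29 * 97; sigma = (1 + 5) * (1 + 29) * (1 + 97) = 6 * 30 * 98 = 17640; answer 17640

17640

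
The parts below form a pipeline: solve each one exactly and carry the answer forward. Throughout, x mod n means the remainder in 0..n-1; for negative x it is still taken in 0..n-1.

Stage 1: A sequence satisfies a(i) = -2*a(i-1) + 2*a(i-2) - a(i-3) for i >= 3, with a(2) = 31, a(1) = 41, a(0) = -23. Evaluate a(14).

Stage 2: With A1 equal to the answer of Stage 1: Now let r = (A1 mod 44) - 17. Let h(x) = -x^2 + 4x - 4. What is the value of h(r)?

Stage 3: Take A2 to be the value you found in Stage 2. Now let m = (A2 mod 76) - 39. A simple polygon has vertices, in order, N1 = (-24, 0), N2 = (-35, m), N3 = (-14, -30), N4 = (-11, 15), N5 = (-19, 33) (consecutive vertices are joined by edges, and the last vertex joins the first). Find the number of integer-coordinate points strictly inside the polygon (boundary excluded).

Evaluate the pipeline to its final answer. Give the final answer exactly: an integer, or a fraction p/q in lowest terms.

563

Stage 1: a(3) = -2*(31) + 2*(41) - 1*(-23) = 43; iterating: a(3)=43, a(4)=-65, a(5)=185, a(6)=-543, a(7)=1521, a(8)=-4313, a(9)=12211, a(10)=-34569, a(11)=97873, a(12)=-277095, a(13)=784505, a(14)=-2221073; answer -2221073
Stage 2: A1 = -2221073; r = -14; -1*(-14)^2 + 4*(-14)^1 - 4 = (-196) + (-56) + (-4) = -256; answer -256
Stage 3: A2 = -256; m = 9; cross terms: (-24*9 - -35*0)=-216, (-35*-30 - -14*9)=1176, (-14*15 - -11*-30)=-540, (-11*33 - -19*15)=-78, (-19*0 - -24*33)=792; twice the area = |1134| = 1134; area = 567; boundary points = 1 + 3 + 3 + 2 + 1 = 10; strictly interior points = area - boundary/2 + 1 = 563; answer 563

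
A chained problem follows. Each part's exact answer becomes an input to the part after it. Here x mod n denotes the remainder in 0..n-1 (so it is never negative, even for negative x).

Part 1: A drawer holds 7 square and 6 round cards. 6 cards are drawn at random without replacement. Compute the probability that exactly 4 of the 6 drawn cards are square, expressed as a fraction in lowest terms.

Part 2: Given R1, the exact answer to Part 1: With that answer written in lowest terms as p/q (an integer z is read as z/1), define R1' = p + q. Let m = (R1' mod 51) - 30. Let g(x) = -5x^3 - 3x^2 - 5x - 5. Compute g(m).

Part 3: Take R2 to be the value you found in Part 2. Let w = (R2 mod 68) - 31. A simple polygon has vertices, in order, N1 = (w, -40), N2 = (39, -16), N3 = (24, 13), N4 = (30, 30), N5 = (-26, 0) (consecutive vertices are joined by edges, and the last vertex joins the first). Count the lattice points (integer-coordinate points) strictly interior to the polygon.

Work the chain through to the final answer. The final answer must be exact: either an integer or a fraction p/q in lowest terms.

Part 1: total draws C(13,6) = 1716; favorable C(7,4)*C(6,2) = 525; P = 175/572; answer 175/572
Part 2: R1 = 175/572; threaded value p + q = 747; m = 3; -5*(3)^3 - 3*(3)^2 - 5*(3)^1 - 5 = (-135) + (-27) + (-15) + (-5) = -182; answer -182
Part 3: R2 = -182; w = -9; cross terms: (-9*-16 - 39*-40)=1704, (39*13 - 24*-16)=891, (24*30 - 30*13)=330, (30*0 - -26*30)=780, (-26*-40 - -9*0)=1040; twice the area = |4745| = 4745; area = 4745/2; boundary points = 24 + 1 + 1 + 2 + 1 = 29; strictly interior points = area - boundary/2 + 1 = 2359; answer 2359

2359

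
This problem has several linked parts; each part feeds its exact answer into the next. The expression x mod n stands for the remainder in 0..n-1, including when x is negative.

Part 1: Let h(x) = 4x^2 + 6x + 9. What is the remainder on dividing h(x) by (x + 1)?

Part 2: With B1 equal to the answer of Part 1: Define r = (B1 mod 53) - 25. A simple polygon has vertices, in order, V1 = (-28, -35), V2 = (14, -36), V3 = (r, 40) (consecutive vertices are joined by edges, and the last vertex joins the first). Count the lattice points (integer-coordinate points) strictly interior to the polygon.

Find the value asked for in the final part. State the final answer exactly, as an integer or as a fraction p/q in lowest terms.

1576

Part 1: remainder = value at the root: 4*(-1)^2 + 6*(-1)^1 + 9 = (4) + (-6) + (9) = 7; answer 7
Part 2: B1 = 7; r = -18; cross terms: (-28*-36 - 14*-35)=1498, (14*40 - -18*-36)=-88, (-18*-35 - -28*40)=1750; twice the area = |3160| = 3160; area = 1580; boundary points = 1 + 4 + 5 = 10; strictly interior points = area - boundary/2 + 1 = 1576; answer 1576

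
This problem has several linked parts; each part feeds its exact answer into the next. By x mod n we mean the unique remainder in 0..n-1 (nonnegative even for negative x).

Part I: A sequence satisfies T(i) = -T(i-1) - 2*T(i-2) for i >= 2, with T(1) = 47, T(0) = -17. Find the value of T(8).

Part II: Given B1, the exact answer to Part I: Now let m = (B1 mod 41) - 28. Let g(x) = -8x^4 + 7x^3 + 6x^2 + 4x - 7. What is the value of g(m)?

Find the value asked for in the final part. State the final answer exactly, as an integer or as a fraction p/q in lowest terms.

-878767

Part I: T(2) = -1*(47) - 2*(-17) = -13; iterating: T(2)=-13, T(3)=-81, T(4)=107, T(5)=55, T(6)=-269, T(7)=159, T(8)=379; answer 379
Part II: B1 = 379; m = -18; -8*(-18)^4 + 7*(-18)^3 + 6*(-18)^2 + 4*(-18)^1 - 7 = (-839808) + (-40824) + (1944) + (-72) + (-7) = -878767; answer -878767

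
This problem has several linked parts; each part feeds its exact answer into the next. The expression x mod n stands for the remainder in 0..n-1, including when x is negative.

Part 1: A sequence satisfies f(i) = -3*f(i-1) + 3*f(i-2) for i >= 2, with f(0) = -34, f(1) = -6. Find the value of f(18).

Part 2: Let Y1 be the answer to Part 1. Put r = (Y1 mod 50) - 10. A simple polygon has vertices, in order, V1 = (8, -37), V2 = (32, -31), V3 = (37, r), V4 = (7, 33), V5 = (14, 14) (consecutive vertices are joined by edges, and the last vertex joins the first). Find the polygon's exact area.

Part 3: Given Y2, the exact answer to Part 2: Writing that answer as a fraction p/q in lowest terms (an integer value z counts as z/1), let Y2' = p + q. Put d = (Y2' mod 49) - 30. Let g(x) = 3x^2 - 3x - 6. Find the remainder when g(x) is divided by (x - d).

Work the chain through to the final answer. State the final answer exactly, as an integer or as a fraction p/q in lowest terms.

1134

Part 1: f(2) = -3*(-6) + 3*(-34) = -84; iterating: f(2)=-84, f(3)=234, f(4)=-954, f(5)=3564, f(6)=-13554, f(7)=51354, f(8)=-194724, f(9)=738234, f(10)=-2798874, f(11)=10611324, f(12)=-40230594, f(13)=152525754, f(14)=-578269044, f(15)=2192384394, f(16)=-8311960314, f(17)=31513034124, f(18)=-119474983314; answer -119474983314
Part 2: Y1 = -119474983314; r = 26; cross terms: (8*-31 - 32*-37)=936, (32*26 - 37*-31)=1979, (37*33 - 7*26)=1039, (7*14 - 14*33)=-364, (14*-37 - 8*14)=-630; twice the area = |2960| = 2960; area = 1480; answer 1480
Part 3: Y2 = 1480; threaded value p + q = 1481; d = -19; remainder = value at the root: 3*(-19)^2 - 3*(-19)^1 - 6 = (1083) + (57) + (-6) = 1134; answer 1134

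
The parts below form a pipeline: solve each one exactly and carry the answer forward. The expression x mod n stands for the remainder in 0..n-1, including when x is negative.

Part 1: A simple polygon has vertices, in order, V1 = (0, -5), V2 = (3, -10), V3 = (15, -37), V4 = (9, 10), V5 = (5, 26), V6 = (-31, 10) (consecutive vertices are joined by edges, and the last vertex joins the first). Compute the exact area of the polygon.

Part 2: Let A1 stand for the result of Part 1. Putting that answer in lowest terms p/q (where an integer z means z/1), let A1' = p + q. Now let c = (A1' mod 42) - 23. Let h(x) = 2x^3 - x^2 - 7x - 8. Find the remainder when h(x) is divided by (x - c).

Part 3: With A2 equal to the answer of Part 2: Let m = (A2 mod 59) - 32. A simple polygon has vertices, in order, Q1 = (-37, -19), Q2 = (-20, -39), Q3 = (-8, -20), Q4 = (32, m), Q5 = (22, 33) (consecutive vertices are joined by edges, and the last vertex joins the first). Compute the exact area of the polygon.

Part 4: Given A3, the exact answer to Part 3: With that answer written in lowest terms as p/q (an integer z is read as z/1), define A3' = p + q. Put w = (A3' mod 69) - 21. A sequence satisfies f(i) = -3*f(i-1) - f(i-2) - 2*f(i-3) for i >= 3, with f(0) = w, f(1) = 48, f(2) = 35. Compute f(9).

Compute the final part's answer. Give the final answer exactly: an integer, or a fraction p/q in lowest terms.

-97647

Part 1: cross terms: (0*-10 - 3*-5)=15, (3*-37 - 15*-10)=39, (15*10 - 9*-37)=483, (9*26 - 5*10)=184, (5*10 - -31*26)=856, (-31*-5 - 0*10)=155; twice the area = |1732| = 1732; area = 866; answer 866
Part 2: A1 = 866; threaded value p + q = 867; c = 4; remainder = value at the root: 2*(4)^3 - 1*(4)^2 - 7*(4)^1 - 8 = (128) + (-16) + (-28) + (-8) = 76; answer 76
Part 3: A2 = 76; m = -15; cross terms: (-37*-39 - -20*-19)=1063, (-20*-20 - -8*-39)=88, (-8*-15 - 32*-20)=760, (32*33 - 22*-15)=1386, (22*-19 - -37*33)=803; twice the area = |4100| = 4100; area = 2050; answer 2050
Part 4: A3 = 2050; threaded value p + q = 2051; w = 29; f(3) = -3*(35) - 1*(48) - 2*(29) = -211; iterating: f(3)=-211, f(4)=502, f(5)=-1365, f(6)=4015, f(7)=-11684, f(8)=33767, f(9)=-97647; answer -97647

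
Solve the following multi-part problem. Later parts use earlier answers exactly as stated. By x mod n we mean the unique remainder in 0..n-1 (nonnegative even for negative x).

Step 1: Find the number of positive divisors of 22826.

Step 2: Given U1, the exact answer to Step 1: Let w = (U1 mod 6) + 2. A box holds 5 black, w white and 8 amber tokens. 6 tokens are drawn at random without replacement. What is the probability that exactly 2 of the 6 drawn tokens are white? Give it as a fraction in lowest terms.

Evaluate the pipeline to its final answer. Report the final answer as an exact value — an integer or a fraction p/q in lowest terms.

165/476

Step 1: 22826 = 2 * 101 * 113; number of divisors = (1+1) * (1+1) * (1+1) = 8; answer 8
Step 2: U1 = 8; w = 4; total draws C(17,6) = 12376; favorable C(4,2)*C(13,4) = 4290; P = 165/476; answer 165/476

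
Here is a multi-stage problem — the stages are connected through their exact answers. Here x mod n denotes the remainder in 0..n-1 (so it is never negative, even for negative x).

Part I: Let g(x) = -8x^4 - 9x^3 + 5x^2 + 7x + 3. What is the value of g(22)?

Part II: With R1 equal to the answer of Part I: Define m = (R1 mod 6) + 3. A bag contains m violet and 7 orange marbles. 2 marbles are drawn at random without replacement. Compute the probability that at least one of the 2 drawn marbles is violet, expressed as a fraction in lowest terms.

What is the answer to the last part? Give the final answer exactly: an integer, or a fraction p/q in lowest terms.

34/55

Part I: -8*(22)^4 - 9*(22)^3 + 5*(22)^2 + 7*(22)^1 + 3 = (-1874048) + (-95832) + (2420) + (154) + (3) = -1967303; answer -1967303
Part II: R1 = -1967303; m = 4; total draws C(11,2) = 55; complement C(7,2) = 21; favorable 55 - 21 = 34; P = 34/55; answer 34/55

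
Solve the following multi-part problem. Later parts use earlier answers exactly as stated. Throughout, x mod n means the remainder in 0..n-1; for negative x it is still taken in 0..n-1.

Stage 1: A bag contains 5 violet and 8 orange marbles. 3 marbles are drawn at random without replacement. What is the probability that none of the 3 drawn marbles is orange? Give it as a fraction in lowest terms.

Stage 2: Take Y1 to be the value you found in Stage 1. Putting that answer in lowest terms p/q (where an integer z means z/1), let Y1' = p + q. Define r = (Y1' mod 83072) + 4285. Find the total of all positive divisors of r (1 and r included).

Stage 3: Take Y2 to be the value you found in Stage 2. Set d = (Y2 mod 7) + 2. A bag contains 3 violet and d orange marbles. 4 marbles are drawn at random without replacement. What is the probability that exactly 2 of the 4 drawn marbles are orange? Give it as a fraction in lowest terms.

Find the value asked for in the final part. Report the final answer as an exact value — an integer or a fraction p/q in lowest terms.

Stage 1: total draws C(13,3) = 286; favorable C(5,3) = 10; P = 5/143; answer 5/143
Stage 2: Y1 = 5/143; threaded value p + q = 148; r = 4433; 4433 = 11 * 13 * 31; sigma = (1 + 11) * (1 + 13) * (1 + 31) = 12 * 14 * 32 = 5376; answer 5376
Stage 3: Y2 = 5376; d = 2; total draws C(5,4) = 5; favorable C(2,2)*C(3,2) = 3; P = 3/5; answer 3/5

3/5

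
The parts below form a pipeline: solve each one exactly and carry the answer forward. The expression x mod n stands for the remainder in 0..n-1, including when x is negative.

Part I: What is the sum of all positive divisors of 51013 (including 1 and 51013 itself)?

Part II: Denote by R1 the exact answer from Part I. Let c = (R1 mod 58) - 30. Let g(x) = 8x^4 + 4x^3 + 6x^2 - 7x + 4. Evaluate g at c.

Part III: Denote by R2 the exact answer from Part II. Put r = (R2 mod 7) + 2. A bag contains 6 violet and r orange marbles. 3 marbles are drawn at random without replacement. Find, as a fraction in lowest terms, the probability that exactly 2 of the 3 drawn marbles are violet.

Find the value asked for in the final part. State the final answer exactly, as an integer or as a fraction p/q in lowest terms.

Part I: 51013 = 139 * 367; sigma = (1 + 139) * (1 + 367) = 140 * 368 = 51520; answer 51520
Part II: R1 = 51520; c = -14; 8*(-14)^4 + 4*(-14)^3 + 6*(-14)^2 - 7*(-14)^1 + 4 = (307328) + (-10976) + (1176) + (98) + (4) = 297630; answer 297630
Part III: R2 = 297630; r = 6; total draws C(12,3) = 220; favorable C(6,2)*C(6,1) = 90; P = 9/22; answer 9/22

9/22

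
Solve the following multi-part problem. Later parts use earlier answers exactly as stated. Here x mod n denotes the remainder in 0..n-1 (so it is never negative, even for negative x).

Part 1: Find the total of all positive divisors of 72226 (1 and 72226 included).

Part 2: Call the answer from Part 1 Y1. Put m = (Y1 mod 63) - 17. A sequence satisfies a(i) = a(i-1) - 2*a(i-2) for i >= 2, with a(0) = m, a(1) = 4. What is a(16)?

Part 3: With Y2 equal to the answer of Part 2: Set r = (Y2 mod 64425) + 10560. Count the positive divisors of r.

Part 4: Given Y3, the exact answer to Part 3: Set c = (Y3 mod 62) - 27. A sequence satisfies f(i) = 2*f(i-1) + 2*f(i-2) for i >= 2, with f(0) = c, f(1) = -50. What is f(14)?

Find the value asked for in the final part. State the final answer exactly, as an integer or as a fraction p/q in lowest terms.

-23812992

Part 1: 72226 = 2 * 7^2 * 11 * 67; sigma = (1 + 2) * (1 + 7 + 49) * (1 + 11) * (1 + 67) = 3 * 57 * 12 * 68 = 139536; answer 139536
Part 2: Y1 = 139536; m = 37; a(2) = 1*(4) - 2*(37) = -70; iterating: a(2)=-70, a(3)=-78, a(4)=62, a(5)=218, a(6)=94, a(7)=-342, a(8)=-530, a(9)=154, a(10)=1214, a(11)=906, a(12)=-1522, a(13)=-3334, a(14)=-290, a(15)=6378, a(16)=6958; answer 6958
Part 3: Y2 = 6958; r = 17518; 17518 = 2 * 19 * 461; number of divisors = (1+1) * (1+1) * (1+1) = 8; answer 8
Part 4: Y3 = 8; c = -19; f(2) = 2*(-50) + 2*(-19) = -138; iterating: f(2)=-138, f(3)=-376, f(4)=-1028, f(5)=-2808, f(6)=-7672, f(7)=-20960, f(8)=-57264, f(9)=-156448, f(10)=-427424, f(11)=-1167744, f(12)=-3190336, f(13)=-8716160, f(14)=-23812992; answer -23812992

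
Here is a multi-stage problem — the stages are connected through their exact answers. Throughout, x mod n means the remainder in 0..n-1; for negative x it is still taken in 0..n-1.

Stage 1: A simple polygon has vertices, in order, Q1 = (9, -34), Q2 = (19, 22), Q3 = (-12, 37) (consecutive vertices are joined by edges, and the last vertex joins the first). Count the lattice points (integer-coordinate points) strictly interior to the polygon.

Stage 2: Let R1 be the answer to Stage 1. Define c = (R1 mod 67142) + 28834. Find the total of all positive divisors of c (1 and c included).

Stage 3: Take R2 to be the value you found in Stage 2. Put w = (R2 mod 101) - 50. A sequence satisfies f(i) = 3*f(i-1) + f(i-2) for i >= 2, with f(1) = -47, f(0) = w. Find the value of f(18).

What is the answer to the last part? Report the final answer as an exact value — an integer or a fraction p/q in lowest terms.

-28323224531

Stage 1: cross terms: (9*22 - 19*-34)=844, (19*37 - -12*22)=967, (-12*-34 - 9*37)=75; twice the area = |1886| = 1886; area = 943; boundary points = 2 + 1 + 1 = 4; strictly interior points = area - boundary/2 + 1 = 942; answer 942
Stage 2: R1 = 942; c = 29776; 29776 = 2^4 * 1861; sigma = (1 + 2 + 4 + 8 + 16) * (1 + 1861) = 31 * 1862 = 57722; answer 57722
Stage 3: R2 = 57722; w = 1; f(2) = 3*(-47) + 1*(1) = -140; iterating: f(2)=-140, f(3)=-467, f(4)=-1541, f(5)=-5090, f(6)=-16811, f(7)=-55523, f(8)=-183380, f(9)=-605663, f(10)=-2000369, f(11)=-6606770, f(12)=-21820679, f(13)=-72068807, f(14)=-238027100, f(15)=-786150107, f(16)=-2596477421, f(17)=-8575582370, f(18)=-28323224531; answer -28323224531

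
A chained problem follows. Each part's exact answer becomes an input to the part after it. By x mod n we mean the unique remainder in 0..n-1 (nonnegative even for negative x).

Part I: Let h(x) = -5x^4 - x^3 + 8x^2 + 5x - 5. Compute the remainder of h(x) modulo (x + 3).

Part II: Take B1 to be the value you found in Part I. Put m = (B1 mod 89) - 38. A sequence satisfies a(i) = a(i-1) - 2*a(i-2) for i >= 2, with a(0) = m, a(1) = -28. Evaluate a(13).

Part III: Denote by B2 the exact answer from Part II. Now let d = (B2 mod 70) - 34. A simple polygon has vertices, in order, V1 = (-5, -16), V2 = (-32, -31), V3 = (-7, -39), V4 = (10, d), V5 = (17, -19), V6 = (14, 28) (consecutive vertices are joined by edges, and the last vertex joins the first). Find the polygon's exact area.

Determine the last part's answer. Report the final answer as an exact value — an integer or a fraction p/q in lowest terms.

598

Part I: remainder = value at the root: -5*(-3)^4 - 1*(-3)^3 + 8*(-3)^2 + 5*(-3)^1 - 5 = (-405) + (27) + (72) + (-15) + (-5) = -326; answer -326
Part II: B1 = -326; m = -8; a(2) = 1*(-28) - 2*(-8) = -12; iterating: a(2)=-12, a(3)=44, a(4)=68, a(5)=-20, a(6)=-156, a(7)=-116, a(8)=196, a(9)=428, a(10)=36, a(11)=-820, a(12)=-892, a(13)=748; answer 748
Part III: B2 = 748; d = 14; cross terms: (-5*-31 - -32*-16)=-357, (-32*-39 - -7*-31)=1031, (-7*14 - 10*-39)=292, (10*-19 - 17*14)=-428, (17*28 - 14*-19)=742, (14*-16 - -5*28)=-84; twice the area = |1196| = 1196; area = 598; answer 598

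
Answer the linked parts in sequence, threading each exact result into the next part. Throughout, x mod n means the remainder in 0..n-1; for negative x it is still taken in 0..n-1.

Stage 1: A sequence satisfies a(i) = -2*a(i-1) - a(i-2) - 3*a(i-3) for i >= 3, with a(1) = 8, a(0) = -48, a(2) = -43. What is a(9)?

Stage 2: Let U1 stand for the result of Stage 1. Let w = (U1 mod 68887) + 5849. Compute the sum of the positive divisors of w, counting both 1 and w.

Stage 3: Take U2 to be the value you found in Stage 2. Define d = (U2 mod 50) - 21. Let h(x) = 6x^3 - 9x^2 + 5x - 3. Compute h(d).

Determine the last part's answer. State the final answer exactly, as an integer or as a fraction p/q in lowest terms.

6949

Stage 1: a(3) = -2*(-43) - 1*(8) - 3*(-48) = 222; iterating: a(3)=222, a(4)=-425, a(5)=757, a(6)=-1755, a(7)=4028, a(8)=-8572, a(9)=18381; answer 18381
Stage 2: U1 = 18381; w = 24230; 24230 = 2 * 5 * 2423; sigma = (1 + 2) * (1 + 5) * (1 + 2423) = 3 * 6 * 2424 = 43632; answer 43632
Stage 3: U2 = 43632; d = 11; 6*(11)^3 - 9*(11)^2 + 5*(11)^1 - 3 = (7986) + (-1089) + (55) + (-3) = 6949; answer 6949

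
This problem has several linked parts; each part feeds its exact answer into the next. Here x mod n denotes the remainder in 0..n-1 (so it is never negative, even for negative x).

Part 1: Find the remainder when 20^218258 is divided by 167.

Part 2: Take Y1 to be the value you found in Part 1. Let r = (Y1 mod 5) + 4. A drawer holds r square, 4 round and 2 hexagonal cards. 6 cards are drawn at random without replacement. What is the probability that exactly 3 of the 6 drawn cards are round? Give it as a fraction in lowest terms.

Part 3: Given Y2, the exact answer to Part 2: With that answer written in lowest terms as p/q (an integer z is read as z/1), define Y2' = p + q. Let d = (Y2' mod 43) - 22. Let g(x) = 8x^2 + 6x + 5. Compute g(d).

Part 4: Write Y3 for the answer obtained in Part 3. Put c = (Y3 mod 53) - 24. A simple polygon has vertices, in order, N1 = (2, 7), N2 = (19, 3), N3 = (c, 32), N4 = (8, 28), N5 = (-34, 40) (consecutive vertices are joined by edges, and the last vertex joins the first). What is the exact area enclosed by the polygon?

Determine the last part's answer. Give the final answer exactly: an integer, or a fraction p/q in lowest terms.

727

Part 1: squarings mod 167: 20^1=20, 20^2=66, 20^4=14, 20^8=29, 20^16=6, 20^32=36, 20^64=127, 20^128=97, 20^256=57, 20^512=76, 20^1024=98, 20^2048=85, 20^4096=44, 20^8192=99, 20^16384=115, 20^32768=32, 20^65536=22, 20^131072=150; 20^218258 = 20^2 * 20^16 * 20^128 * 20^1024 * 20^4096 * 20^16384 * 20^65536 * 20^131072 = 116 (mod 167); answer 116
Part 2: Y1 = 116; r = 5; total draws C(11,6) = 462; favorable C(4,3)*C(7,3) = 140; P = 10/33; answer 10/33
Part 3: Y2 = 10/33; threaded value p + q = 43; d = -22; 8*(-22)^2 + 6*(-22)^1 + 5 = (3872) + (-132) + (5) = 3745; answer 3745
Part 4: Y3 = 3745; c = 11; cross terms: (2*3 - 19*7)=-127, (19*32 - 11*3)=575, (11*28 - 8*32)=52, (8*40 - -34*28)=1272, (-34*7 - 2*40)=-318; twice the area = |1454| = 1454; area = 727; answer 727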